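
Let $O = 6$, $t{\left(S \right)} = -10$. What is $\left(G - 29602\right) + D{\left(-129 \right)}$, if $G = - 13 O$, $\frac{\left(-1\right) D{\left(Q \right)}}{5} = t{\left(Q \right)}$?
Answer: $-29630$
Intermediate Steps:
$D{\left(Q \right)} = 50$ ($D{\left(Q \right)} = \left(-5\right) \left(-10\right) = 50$)
$G = -78$ ($G = \left(-13\right) 6 = -78$)
$\left(G - 29602\right) + D{\left(-129 \right)} = \left(-78 - 29602\right) + 50 = -29680 + 50 = -29630$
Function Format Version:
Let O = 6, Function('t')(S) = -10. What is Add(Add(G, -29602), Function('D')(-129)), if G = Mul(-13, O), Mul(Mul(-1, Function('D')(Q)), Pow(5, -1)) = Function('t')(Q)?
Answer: -29630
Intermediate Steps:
Function('D')(Q) = 50 (Function('D')(Q) = Mul(-5, -10) = 50)
G = -78 (G = Mul(-13, 6) = -78)
Add(Add(G, -29602), Function('D')(-129)) = Add(Add(-78, -29602), 50) = Add(-29680, 50) = -29630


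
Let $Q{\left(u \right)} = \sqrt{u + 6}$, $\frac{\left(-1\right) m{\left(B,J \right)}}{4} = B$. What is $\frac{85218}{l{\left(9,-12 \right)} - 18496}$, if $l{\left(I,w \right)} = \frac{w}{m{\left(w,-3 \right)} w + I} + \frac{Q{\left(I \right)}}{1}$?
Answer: $- \frac{11260618915896}{2444039522357} - \frac{3044072178 \sqrt{15}}{12220197611785} \approx -4.6083$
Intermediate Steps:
$m{\left(B,J \right)} = - 4 B$
$Q{\left(u \right)} = \sqrt{6 + u}$
$l{\left(I,w \right)} = \sqrt{6 + I} + \frac{w}{I - 4 w^{2}}$ ($l{\left(I,w \right)} = \frac{w}{- 4 w w + I} + \frac{\sqrt{6 + I}}{1} = \frac{w}{- 4 w^{2} + I} + \sqrt{6 + I} 1 = \frac{w}{I - 4 w^{2}} + \sqrt{6 + I} = \sqrt{6 + I} + \frac{w}{I - 4 w^{2}}$)
$\frac{85218}{l{\left(9,-12 \right)} - 18496} = \frac{85218}{\frac{-12 + 9 \sqrt{6 + 9} - 4 \left(-12\right)^{2} \sqrt{6 + 9}}{9 - 4 \left(-12\right)^{2}} - 18496} = \frac{85218}{\frac{-12 + 9 \sqrt{15} - 576 \sqrt{15}}{9 - 576} - 18496} = \frac{85218}{\frac{-12 - 567 \sqrt{15}}{-567} - 18496} = \frac{85218}{- \frac{-12 - 567 \sqrt{15}}{567} - 18496} = \frac{85218}{\left(\frac{4}{189} + \sqrt{15}\right) - 18496} = \frac{85218}{- \frac{3495740}{189} + \sqrt{15}}$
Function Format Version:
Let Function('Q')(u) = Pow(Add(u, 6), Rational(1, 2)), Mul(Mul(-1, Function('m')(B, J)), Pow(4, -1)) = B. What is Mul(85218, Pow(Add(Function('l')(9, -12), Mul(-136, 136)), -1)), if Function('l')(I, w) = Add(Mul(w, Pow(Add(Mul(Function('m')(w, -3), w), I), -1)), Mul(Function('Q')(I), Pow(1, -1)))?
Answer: Add(Rational(-11260618915896, 2444039522357), Mul(Rational(-3044072178, 12220197611785), Pow(15, Rational(1, 2)))) ≈ -4.6083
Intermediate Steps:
Function('m')(B, J) = Mul(-4, B)
Function('Q')(u) = Pow(Add(6, u), Rational(1, 2))
Function('l')(I, w) = Add(Pow(Add(6, I), Rational(1, 2)), Mul(w, Pow(Add(I, Mul(-4, Pow(w, 2))), -1))) (Function('l')(I, w) = Add(Mul(w, Pow(Add(Mul(Mul(-4, w), w), I), -1)), Mul(Pow(Add(6, I), Rational(1, 2)), Pow(1, -1))) = Add(Mul(w, Pow(Add(Mul(-4, Pow(w, 2)), I), -1)), Mul(Pow(Add(6, I), Rational(1, 2)), 1)) = Add(Mul(w, Pow(Add(I, Mul(-4, Pow(w, 2))), -1)), Pow(Add(6, I), Rational(1, 2))) = Add(Pow(Add(6, I), Rational(1, 2)), Mul(w, Pow(Add(I, Mul(-4, Pow(w, 2))), -1))))
Mul(85218, Pow(Add(Function('l')(9, -12), Mul(-136, 136)), -1)) = Mul(85218, Pow(Add(Mul(Pow(Add(9, Mul(-4, Pow(-12, 2))), -1), Add(-12, Mul(9, Pow(Add(6, 9), Rational(1, 2))), Mul(-4, Pow(-12, 2), Pow(Add(6, 9), Rational(1, 2))))), Mul(-136, 136)), -1)) = Mul(85218, Pow(Add(Mul(Pow(Add(9, Mul(-4, 144)), -1), Add(-12, Mul(9, Pow(15, Rational(1, 2))), Mul(-4, 144, Pow(15, Rational(1, 2))))), -18496), -1)) = Mul(85218, Pow(Add(Mul(Pow(Add(9, -576), -1), Add(-12, Mul(9, Pow(15, Rational(1, 2))), Mul(-576, Pow(15, Rational(1, 2))))), -18496), -1)) = Mul(85218, Pow(Add(Mul(Pow(-567, -1), Add(-12, Mul(-567, Pow(15, Rational(1, 2))))), -18496), -1)) = Mul(85218, Pow(Add(Mul(Rational(-1, 567), Add(-12, Mul(-567, Pow(15, Rational(1, 2))))), -18496), -1)) = Mul(85218, Pow(Add(Add(Rational(4, 189), Pow(15, Rational(1, 2))), -18496), -1)) = Mul(85218, Pow(Add(Rational(-3495740, 189), Pow(15, Rational(1, 2))), -1))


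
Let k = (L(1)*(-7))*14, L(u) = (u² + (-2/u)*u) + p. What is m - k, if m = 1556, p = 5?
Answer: 1948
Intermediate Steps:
L(u) = 3 + u² (L(u) = (u² + (-2/u)*u) + 5 = (u² - 2) + 5 = (-2 + u²) + 5 = 3 + u²)
k = -392 (k = ((3 + 1²)*(-7))*14 = ((3 + 1)*(-7))*14 = (4*(-7))*14 = -28*14 = -392)
m - k = 1556 - 1*(-392) = 1556 + 392 = 1948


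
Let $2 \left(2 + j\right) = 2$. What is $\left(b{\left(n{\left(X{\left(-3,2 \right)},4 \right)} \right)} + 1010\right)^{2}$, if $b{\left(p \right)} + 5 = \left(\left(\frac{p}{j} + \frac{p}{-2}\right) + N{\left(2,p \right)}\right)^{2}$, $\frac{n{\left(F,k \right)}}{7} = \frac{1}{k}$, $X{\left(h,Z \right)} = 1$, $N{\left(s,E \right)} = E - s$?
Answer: $\frac{4205392801}{4096} \approx 1.0267 \cdot 10^{6}$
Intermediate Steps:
$j = -1$ ($j = -2 + \frac{1}{2} \cdot 2 = -2 + 1 = -1$)
$n{\left(F,k \right)} = \frac{7}{k}$
$b{\left(p \right)} = -5 + \left(-2 - \frac{p}{2}\right)^{2}$ ($b{\left(p \right)} = -5 + \left(\left(\frac{p}{-1} + \frac{p}{-2}\right) + \left(p - 2\right)\right)^{2} = -5 + \left(\left(p \left(-1\right) + p \left(- \frac{1}{2}\right)\right) + \left(p - 2\right)\right)^{2} = -5 + \left(\left(- p - \frac{p}{2}\right) + \left(-2 + p\right)\right)^{2} = -5 + \left(- \frac{3 p}{2} + \left(-2 + p\right)\right)^{2} = -5 + \left(-2 - \frac{p}{2}\right)^{2}$)
$\left(b{\left(n{\left(X{\left(-3,2 \right)},4 \right)} \right)} + 1010\right)^{2} = \left(\left(-5 + \frac{\left(4 + \frac{7}{4}\right)^{2}}{4}\right) + 1010\right)^{2} = \left(\left(-5 + \frac{\left(\frac{23}{4}\right)^{2}}{4}\right) + 1010\right)^{2} = \left(\left(-5 + \frac{1}{4} \cdot \frac{529}{16}\right) + 1010\right)^{2} = \left(\left(-5 + \frac{529}{64}\right) + 1010\right)^{2} = \left(\frac{209}{64} + 1010\right)^{2} = \left(\frac{64849}{64}\right)^{2} = \frac{4205392801}{4096}$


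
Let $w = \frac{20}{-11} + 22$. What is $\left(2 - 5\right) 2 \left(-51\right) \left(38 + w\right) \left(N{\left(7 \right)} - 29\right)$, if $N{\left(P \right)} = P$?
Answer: $-391680$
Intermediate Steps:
$w = \frac{222}{11}$ ($w = 20 \left(- \frac{1}{11}\right) + 22 = - \frac{20}{11} + 22 = \frac{222}{11} \approx 20.182$)
$\left(2 - 5\right) 2 \left(-51\right) \left(38 + w\right) \left(N{\left(7 \right)} - 29\right) = \left(2 - 5\right) 2 \left(-51\right) \left(38 + \frac{222}{11}\right) \left(7 - 29\right) = \left(-3\right) 2 \left(-51\right) \frac{640}{11} \left(-22\right) = \left(-6\right) \left(-51\right) \left(-1280\right) = 306 \left(-1280\right) = -391680$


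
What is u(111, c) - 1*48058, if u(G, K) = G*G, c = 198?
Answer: -35737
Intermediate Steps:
u(G, K) = G²
u(111, c) - 1*48058 = 111² - 1*48058 = 12321 - 48058 = -35737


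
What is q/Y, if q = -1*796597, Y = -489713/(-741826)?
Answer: -590936366122/489713 ≈ -1.2067e+6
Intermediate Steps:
Y = 489713/741826 (Y = -489713*(-1/741826) = 489713/741826 ≈ 0.66015)
q = -796597
q/Y = -796597/489713/741826 = -796597*741826/489713 = -590936366122/489713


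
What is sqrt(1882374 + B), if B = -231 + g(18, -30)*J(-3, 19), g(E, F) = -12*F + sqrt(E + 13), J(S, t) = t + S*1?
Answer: sqrt(1887903 + 16*sqrt(31)) ≈ 1374.0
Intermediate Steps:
J(S, t) = S + t (J(S, t) = t + S = S + t)
g(E, F) = sqrt(13 + E) - 12*F (g(E, F) = -12*F + sqrt(13 + E) = sqrt(13 + E) - 12*F)
B = 5529 + 16*sqrt(31) (B = -231 + (sqrt(13 + 18) - 12*(-30))*(-3 + 19) = -231 + (sqrt(31) + 360)*16 = -231 + (360 + sqrt(31))*16 = -231 + (5760 + 16*sqrt(31)) = 5529 + 16*sqrt(31) ≈ 5618.1)
sqrt(1882374 + B) = sqrt(1882374 + (5529 + 16*sqrt(31))) = sqrt(1887903 + 16*sqrt(31))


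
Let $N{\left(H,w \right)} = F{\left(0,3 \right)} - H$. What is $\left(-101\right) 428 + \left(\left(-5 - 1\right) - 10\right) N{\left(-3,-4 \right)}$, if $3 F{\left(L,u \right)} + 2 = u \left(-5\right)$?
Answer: $- \frac{129556}{3} \approx -43185.0$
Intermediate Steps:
$F{\left(L,u \right)} = - \frac{2}{3} - \frac{5 u}{3}$ ($F{\left(L,u \right)} = - \frac{2}{3} + \frac{u \left(-5\right)}{3} = - \frac{2}{3} + \frac{\left(-5\right) u}{3} = - \frac{2}{3} - \frac{5 u}{3}$)
$N{\left(H,w \right)} = - \frac{17}{3} - H$ ($N{\left(H,w \right)} = \left(- \frac{2}{3} - 5\right) - H = - \frac{17}{3} - H$)
$\left(-101\right) 428 + \left(\left(-5 - 1\right) - 10\right) N{\left(-3,-4 \right)} = \left(-101\right) 428 + \left(\left(-5 - 1\right) - 10\right) \left(- \frac{17}{3} - -3\right) = -43228 + \left(\left(-5 - 1\right) - 10\right) \left(- \frac{17}{3} + 3\right) = -43228 + \left(-6 - 10\right) \left(- \frac{8}{3}\right) = -43228 - - \frac{128}{3} = -43228 + \frac{128}{3} = - \frac{129556}{3}$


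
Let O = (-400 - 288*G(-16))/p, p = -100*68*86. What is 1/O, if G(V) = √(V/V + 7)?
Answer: -913750/1967 + 1315800*√2/1967 ≈ 481.48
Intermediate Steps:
p = -584800 (p = -6800*86 = -584800)
G(V) = 2*√2 (G(V) = √(1 + 7) = √8 = 2*√2)
O = 1/1462 + 18*√2/18275 (O = (-400 - 576*√2)/(-584800) = (-400 - 576*√2)*(-1/584800) = 1/1462 + 18*√2/18275 ≈ 0.0020769)
1/O = 1/(1/1462 + 18*√2/18275)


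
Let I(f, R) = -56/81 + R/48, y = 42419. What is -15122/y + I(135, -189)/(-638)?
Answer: -12249123875/35074065312 ≈ -0.34924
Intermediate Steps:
I(f, R) = -56/81 + R/48 (I(f, R) = -56*1/81 + R*(1/48) = -56/81 + R/48)
-15122/y + I(135, -189)/(-638) = -15122/42419 + (-56/81 + (1/48)*(-189))/(-638) = -15122*1/42419 + (-56/81 - 63/16)*(-1/638) = -15122/42419 - 5999/1296*(-1/638) = -15122/42419 + 5999/826848 = -12249123875/35074065312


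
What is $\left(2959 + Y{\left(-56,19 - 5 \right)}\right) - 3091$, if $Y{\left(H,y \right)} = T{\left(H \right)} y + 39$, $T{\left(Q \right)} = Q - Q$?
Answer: $-93$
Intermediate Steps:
$T{\left(Q \right)} = 0$
$Y{\left(H,y \right)} = 39$ ($Y{\left(H,y \right)} = 0 y + 39 = 0 + 39 = 39$)
$\left(2959 + Y{\left(-56,19 - 5 \right)}\right) - 3091 = \left(2959 + 39\right) - 3091 = 2998 - 3091 = -93$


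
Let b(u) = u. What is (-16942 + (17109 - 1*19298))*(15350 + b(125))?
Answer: -296052225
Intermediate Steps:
(-16942 + (17109 - 1*19298))*(15350 + b(125)) = (-16942 + (17109 - 1*19298))*(15350 + 125) = (-16942 + (17109 - 19298))*15475 = (-16942 - 2189)*15475 = -19131*15475 = -296052225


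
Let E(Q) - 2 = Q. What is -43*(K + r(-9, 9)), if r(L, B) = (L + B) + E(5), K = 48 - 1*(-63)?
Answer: -5074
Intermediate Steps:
K = 111 (K = 48 + 63 = 111)
E(Q) = 2 + Q
r(L, B) = 7 + B + L (r(L, B) = (L + B) + (2 + 5) = (B + L) + 7 = 7 + B + L)
-43*(K + r(-9, 9)) = -43*(111 + (7 + 9 - 9)) = -43*(111 + 7) = -43*118 = -5074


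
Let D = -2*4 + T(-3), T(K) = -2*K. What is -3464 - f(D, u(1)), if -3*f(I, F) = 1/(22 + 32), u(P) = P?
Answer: -561167/162 ≈ -3464.0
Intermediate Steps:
D = -2 (D = -2*4 - 2*(-3) = -8 + 6 = -2)
f(I, F) = -1/162 (f(I, F) = -1/(3*(22 + 32)) = -⅓/54 = -⅓*1/54 = -1/162)
-3464 - f(D, u(1)) = -3464 - 1*(-1/162) = -3464 + 1/162 = -561167/162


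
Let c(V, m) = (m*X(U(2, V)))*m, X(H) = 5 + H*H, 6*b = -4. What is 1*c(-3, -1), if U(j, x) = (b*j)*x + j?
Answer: 41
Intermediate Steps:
b = -⅔ (b = (⅙)*(-4) = -⅔ ≈ -0.66667)
U(j, x) = j - 2*j*x/3 (U(j, x) = (-2*j/3)*x + j = -2*j*x/3 + j = j - 2*j*x/3)
X(H) = 5 + H²
c(V, m) = m²*(5 + (2 - 4*V/3)²) (c(V, m) = (m*(5 + ((⅓)*2*(3 - 2*V))²))*m = (m*(5 + (2 - 4*V/3)²))*m = m²*(5 + (2 - 4*V/3)²))
1*c(-3, -1) = 1*((⅑)*(-1)²*(45 + 4*(-3 + 2*(-3))²)) = 1*((⅑)*1*(45 + 4*(-3 - 6)²)) = 1*((⅑)*1*(45 + 4*(-9)²)) = 1*((⅑)*1*(45 + 4*81)) = 1*((⅑)*1*(45 + 324)) = 1*((⅑)*1*369) = 1*41 = 41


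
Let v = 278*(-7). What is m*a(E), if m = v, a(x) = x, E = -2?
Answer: 3892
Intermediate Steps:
v = -1946
m = -1946
m*a(E) = -1946*(-2) = 3892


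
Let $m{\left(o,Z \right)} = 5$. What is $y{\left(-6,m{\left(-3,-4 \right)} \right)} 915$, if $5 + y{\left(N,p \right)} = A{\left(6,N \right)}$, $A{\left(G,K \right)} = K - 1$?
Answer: $-10980$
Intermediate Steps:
$A{\left(G,K \right)} = -1 + K$ ($A{\left(G,K \right)} = K - 1 = -1 + K$)
$y{\left(N,p \right)} = -6 + N$ ($y{\left(N,p \right)} = -5 + \left(-1 + N\right) = -6 + N$)
$y{\left(-6,m{\left(-3,-4 \right)} \right)} 915 = \left(-6 - 6\right) 915 = \left(-12\right) 915 = -10980$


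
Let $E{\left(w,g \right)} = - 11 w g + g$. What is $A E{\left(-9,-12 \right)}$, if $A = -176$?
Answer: $211200$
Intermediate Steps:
$E{\left(w,g \right)} = g - 11 g w$ ($E{\left(w,g \right)} = - 11 g w + g = g - 11 g w$)
$A E{\left(-9,-12 \right)} = - 176 \left(- 12 \left(1 - -99\right)\right) = - 176 \left(- 12 \left(1 + 99\right)\right) = - 176 \left(\left(-12\right) 100\right) = \left(-176\right) \left(-1200\right) = 211200$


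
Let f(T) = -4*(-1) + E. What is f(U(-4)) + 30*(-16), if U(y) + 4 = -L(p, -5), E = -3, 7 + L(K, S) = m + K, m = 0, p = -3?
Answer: -479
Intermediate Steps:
L(K, S) = -7 + K (L(K, S) = -7 + (0 + K) = -7 + K)
U(y) = 6 (U(y) = -4 - (-7 - 3) = -4 - 1*(-10) = -4 + 10 = 6)
f(T) = 1 (f(T) = -4*(-1) - 3 = 4 - 3 = 1)
f(U(-4)) + 30*(-16) = 1 + 30*(-16) = 1 - 480 = -479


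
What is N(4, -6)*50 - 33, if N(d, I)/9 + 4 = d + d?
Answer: 1767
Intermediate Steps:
N(d, I) = -36 + 18*d (N(d, I) = -36 + 9*(d + d) = -36 + 9*(2*d) = -36 + 18*d)
N(4, -6)*50 - 33 = (-36 + 18*4)*50 - 33 = (-36 + 72)*50 - 33 = 36*50 - 33 = 1800 - 33 = 1767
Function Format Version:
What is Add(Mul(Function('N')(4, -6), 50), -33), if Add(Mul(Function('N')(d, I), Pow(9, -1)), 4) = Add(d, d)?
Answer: 1767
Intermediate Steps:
Function('N')(d, I) = Add(-36, Mul(18, d)) (Function('N')(d, I) = Add(-36, Mul(9, Add(d, d))) = Add(-36, Mul(9, Mul(2, d))) = Add(-36, Mul(18, d)))
Add(Mul(Function('N')(4, -6), 50), -33) = Add(Mul(Add(-36, Mul(18, 4)), 50), -33) = Add(Mul(Add(-36, 72), 50), -33) = Add(Mul(36, 50), -33) = Add(1800, -33) = 1767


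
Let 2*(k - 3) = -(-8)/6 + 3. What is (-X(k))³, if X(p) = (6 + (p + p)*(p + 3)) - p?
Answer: -451217663/729 ≈ -6.1895e+5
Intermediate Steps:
k = 31/6 (k = 3 + (-(-8)/6 + 3)/2 = 3 + (-2*(-⅔) + 3)/2 = 3 + (4/3 + 3)/2 = 3 + (½)*(13/3) = 3 + 13/6 = 31/6 ≈ 5.1667)
X(p) = 6 - p + 2*p*(3 + p) (X(p) = (6 + (2*p)*(3 + p)) - p = (6 + 2*p*(3 + p)) - p = 6 - p + 2*p*(3 + p))
(-X(k))³ = (-(6 + 2*(31/6)² + 5*(31/6)))³ = (-(6 + 2*(961/36) + 155/6))³ = (-(6 + 961/18 + 155/6))³ = (-1*767/9)³ = (-767/9)³ = -451217663/729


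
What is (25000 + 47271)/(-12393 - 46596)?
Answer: -72271/58989 ≈ -1.2252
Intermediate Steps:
(25000 + 47271)/(-12393 - 46596) = 72271/(-58989) = 72271*(-1/58989) = -72271/58989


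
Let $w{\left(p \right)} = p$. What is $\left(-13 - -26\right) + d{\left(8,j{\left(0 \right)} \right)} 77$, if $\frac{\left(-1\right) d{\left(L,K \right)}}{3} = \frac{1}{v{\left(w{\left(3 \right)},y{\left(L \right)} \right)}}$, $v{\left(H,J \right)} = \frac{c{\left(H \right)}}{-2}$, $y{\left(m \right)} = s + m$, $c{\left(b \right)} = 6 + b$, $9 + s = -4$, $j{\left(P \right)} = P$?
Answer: $\frac{193}{3} \approx 64.333$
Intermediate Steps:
$s = -13$ ($s = -9 - 4 = -13$)
$y{\left(m \right)} = -13 + m$
$v{\left(H,J \right)} = -3 - \frac{H}{2}$ ($v{\left(H,J \right)} = \frac{6 + H}{-2} = \left(6 + H\right) \left(- \frac{1}{2}\right) = -3 - \frac{H}{2}$)
$d{\left(L,K \right)} = \frac{2}{3}$ ($d{\left(L,K \right)} = - \frac{3}{-3 - \frac{3}{2}} = - \frac{3}{- \frac{9}{2}} = \left(-3\right) \left(- \frac{2}{9}\right) = \frac{2}{3}$)
$\left(-13 - -26\right) + d{\left(8,j{\left(0 \right)} \right)} 77 = \left(-13 - -26\right) + \frac{2}{3} \cdot 77 = \left(-13 + 26\right) + \frac{154}{3} = 13 + \frac{154}{3} = \frac{193}{3}$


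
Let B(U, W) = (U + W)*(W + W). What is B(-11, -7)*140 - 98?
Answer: 35182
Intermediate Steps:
B(U, W) = 2*W*(U + W) (B(U, W) = (U + W)*(2*W) = 2*W*(U + W))
B(-11, -7)*140 - 98 = (2*(-7)*(-11 - 7))*140 - 98 = (2*(-7)*(-18))*140 - 98 = 252*140 - 98 = 35280 - 98 = 35182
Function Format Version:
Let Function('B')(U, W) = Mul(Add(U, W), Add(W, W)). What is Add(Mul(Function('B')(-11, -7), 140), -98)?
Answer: 35182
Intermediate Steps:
Function('B')(U, W) = Mul(2, W, Add(U, W)) (Function('B')(U, W) = Mul(Add(U, W), Mul(2, W)) = Mul(2, W, Add(U, W)))
Add(Mul(Function('B')(-11, -7), 140), -98) = Add(Mul(Mul(2, -7, Add(-11, -7)), 140), -98) = Add(Mul(Mul(2, -7, -18), 140), -98) = Add(Mul(252, 140), -98) = Add(35280, -98) = 35182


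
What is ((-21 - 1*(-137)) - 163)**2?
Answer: 2209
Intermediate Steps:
((-21 - 1*(-137)) - 163)**2 = ((-21 + 137) - 163)**2 = (116 - 163)**2 = (-47)**2 = 2209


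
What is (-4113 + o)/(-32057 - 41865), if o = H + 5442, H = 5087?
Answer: -3208/36961 ≈ -0.086794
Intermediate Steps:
o = 10529 (o = 5087 + 5442 = 10529)
(-4113 + o)/(-32057 - 41865) = (-4113 + 10529)/(-32057 - 41865) = 6416/(-73922) = 6416*(-1/73922) = -3208/36961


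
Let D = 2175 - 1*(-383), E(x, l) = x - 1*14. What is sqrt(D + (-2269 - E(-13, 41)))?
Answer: 2*sqrt(79) ≈ 17.776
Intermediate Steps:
E(x, l) = -14 + x (E(x, l) = x - 14 = -14 + x)
D = 2558 (D = 2175 + 383 = 2558)
sqrt(D + (-2269 - E(-13, 41))) = sqrt(2558 + (-2269 - (-14 - 13))) = sqrt(2558 + (-2269 - 1*(-27))) = sqrt(2558 + (-2269 + 27)) = sqrt(2558 - 2242) = sqrt(316) = 2*sqrt(79)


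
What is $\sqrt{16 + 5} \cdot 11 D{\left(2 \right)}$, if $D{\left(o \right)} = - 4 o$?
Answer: $- 88 \sqrt{21} \approx -403.27$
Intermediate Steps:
$\sqrt{16 + 5} \cdot 11 D{\left(2 \right)} = \sqrt{16 + 5} \cdot 11 \left(\left(-4\right) 2\right) = \sqrt{21} \cdot 11 \left(-8\right) = 11 \sqrt{21} \left(-8\right) = - 88 \sqrt{21}$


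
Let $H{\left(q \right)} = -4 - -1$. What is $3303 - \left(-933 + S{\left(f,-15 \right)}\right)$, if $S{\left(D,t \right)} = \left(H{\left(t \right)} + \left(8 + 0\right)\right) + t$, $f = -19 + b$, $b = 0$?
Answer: $4246$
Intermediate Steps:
$H{\left(q \right)} = -3$ ($H{\left(q \right)} = -4 + 1 = -3$)
$f = -19$ ($f = -19 + 0 = -19$)
$S{\left(D,t \right)} = 5 + t$ ($S{\left(D,t \right)} = \left(-3 + \left(8 + 0\right)\right) + t = \left(-3 + 8\right) + t = 5 + t$)
$3303 - \left(-933 + S{\left(f,-15 \right)}\right) = 3303 - \left(-933 + \left(5 - 15\right)\right) = 3303 - \left(-933 - 10\right) = 3303 - -943 = 3303 + 943 = 4246$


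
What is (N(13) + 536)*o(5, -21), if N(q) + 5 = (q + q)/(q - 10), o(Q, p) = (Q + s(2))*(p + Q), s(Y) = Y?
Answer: -181328/3 ≈ -60443.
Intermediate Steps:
o(Q, p) = (2 + Q)*(Q + p) (o(Q, p) = (Q + 2)*(p + Q) = (2 + Q)*(Q + p))
N(q) = -5 + 2*q/(-10 + q) (N(q) = -5 + (q + q)/(q - 10) = -5 + (2*q)/(-10 + q) = -5 + 2*q/(-10 + q))
(N(13) + 536)*o(5, -21) = ((50 - 3*13)/(-10 + 13) + 536)*(5² + 2*5 + 2*(-21) + 5*(-21)) = ((50 - 39)/3 + 536)*(25 + 10 - 42 - 105) = ((⅓)*11 + 536)*(-112) = (11/3 + 536)*(-112) = (1619/3)*(-112) = -181328/3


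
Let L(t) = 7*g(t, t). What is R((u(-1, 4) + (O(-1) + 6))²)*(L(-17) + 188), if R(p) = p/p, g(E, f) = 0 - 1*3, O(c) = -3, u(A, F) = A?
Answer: 167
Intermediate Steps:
g(E, f) = -3 (g(E, f) = 0 - 3 = -3)
R(p) = 1
L(t) = -21 (L(t) = 7*(-3) = -21)
R((u(-1, 4) + (O(-1) + 6))²)*(L(-17) + 188) = 1*(-21 + 188) = 1*167 = 167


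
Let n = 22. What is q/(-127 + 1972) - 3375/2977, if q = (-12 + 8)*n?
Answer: -6488851/5492565 ≈ -1.1814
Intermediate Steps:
q = -88 (q = (-12 + 8)*22 = -4*22 = -88)
q/(-127 + 1972) - 3375/2977 = -88/(-127 + 1972) - 3375/2977 = -88/1845 - 3375*1/2977 = -88*1/1845 - 3375/2977 = -88/1845 - 3375/2977 = -6488851/5492565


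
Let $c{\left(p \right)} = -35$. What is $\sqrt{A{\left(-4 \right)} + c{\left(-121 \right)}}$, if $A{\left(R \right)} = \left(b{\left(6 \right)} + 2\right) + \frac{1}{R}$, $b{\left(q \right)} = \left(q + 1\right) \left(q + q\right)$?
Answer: $\frac{\sqrt{203}}{2} \approx 7.1239$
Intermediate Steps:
$b{\left(q \right)} = 2 q \left(1 + q\right)$ ($b{\left(q \right)} = \left(1 + q\right) 2 q = 2 q \left(1 + q\right)$)
$A{\left(R \right)} = 86 + \frac{1}{R}$ ($A{\left(R \right)} = \left(2 \cdot 6 \left(1 + 6\right) + 2\right) + \frac{1}{R} = \left(2 \cdot 6 \cdot 7 + 2\right) + \frac{1}{R} = \left(84 + 2\right) + \frac{1}{R} = 86 + \frac{1}{R}$)
$\sqrt{A{\left(-4 \right)} + c{\left(-121 \right)}} = \sqrt{\left(86 + \frac{1}{-4}\right) - 35} = \sqrt{\left(86 - \frac{1}{4}\right) - 35} = \sqrt{\frac{343}{4} - 35} = \sqrt{\frac{203}{4}} = \frac{\sqrt{203}}{2}$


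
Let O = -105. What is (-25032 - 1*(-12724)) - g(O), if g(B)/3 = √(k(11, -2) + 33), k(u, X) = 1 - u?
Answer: -12308 - 3*√23 ≈ -12322.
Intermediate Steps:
g(B) = 3*√23 (g(B) = 3*√((1 - 1*11) + 33) = 3*√((1 - 11) + 33) = 3*√(-10 + 33) = 3*√23)
(-25032 - 1*(-12724)) - g(O) = (-25032 - 1*(-12724)) - 3*√23 = (-25032 + 12724) - 3*√23 = -12308 - 3*√23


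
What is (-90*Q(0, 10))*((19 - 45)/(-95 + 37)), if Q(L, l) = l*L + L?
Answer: 0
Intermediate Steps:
Q(L, l) = L + L*l (Q(L, l) = L*l + L = L + L*l)
(-90*Q(0, 10))*((19 - 45)/(-95 + 37)) = (-0*(1 + 10))*((19 - 45)/(-95 + 37)) = (-0*11)*(-26/(-58)) = (-90*0)*(-26*(-1/58)) = 0*(13/29) = 0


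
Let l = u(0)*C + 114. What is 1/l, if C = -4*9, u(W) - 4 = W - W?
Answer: -1/30 ≈ -0.033333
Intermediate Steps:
u(W) = 4 (u(W) = 4 + (W - W) = 4 + 0 = 4)
C = -36
l = -30 (l = 4*(-36) + 114 = -144 + 114 = -30)
1/l = 1/(-30) = -1/30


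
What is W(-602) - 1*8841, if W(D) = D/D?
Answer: -8840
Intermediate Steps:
W(D) = 1
W(-602) - 1*8841 = 1 - 1*8841 = 1 - 8841 = -8840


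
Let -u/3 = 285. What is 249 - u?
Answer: 1104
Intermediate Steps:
u = -855 (u = -3*285 = -855)
249 - u = 249 - 1*(-855) = 249 + 855 = 1104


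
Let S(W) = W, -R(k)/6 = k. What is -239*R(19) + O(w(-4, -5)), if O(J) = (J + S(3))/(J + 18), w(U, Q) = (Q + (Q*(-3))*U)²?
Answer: 115609006/4243 ≈ 27247.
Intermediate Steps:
R(k) = -6*k
w(U, Q) = (Q - 3*Q*U)² (w(U, Q) = (Q + (-3*Q)*U)² = (Q - 3*Q*U)²)
O(J) = (3 + J)/(18 + J) (O(J) = (J + 3)/(J + 18) = (3 + J)/(18 + J))
-239*R(19) + O(w(-4, -5)) = -(-1434)*19 + (3 + (-5)²*(-1 + 3*(-4))²)/(18 + (-5)²*(-1 + 3*(-4))²) = -239*(-114) + (3 + 25*(-1 - 12)²)/(18 + 25*(-1 - 12)²) = 27246 + (3 + 25*(-13)²)/(18 + 25*(-13)²) = 27246 + (3 + 25*169)/(18 + 25*169) = 27246 + (3 + 4225)/(18 + 4225) = 27246 + 4228/4243 = 115609006/4243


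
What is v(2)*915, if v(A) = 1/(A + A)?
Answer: 915/4 ≈ 228.75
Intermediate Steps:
v(A) = 1/(2*A)
v(2)*915 = ((½)/2)*915 = ((½)*(½))*915 = (¼)*915 = 915/4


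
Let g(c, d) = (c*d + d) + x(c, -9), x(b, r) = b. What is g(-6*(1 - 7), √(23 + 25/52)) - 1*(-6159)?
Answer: 6195 + 37*√15873/26 ≈ 6374.3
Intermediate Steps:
g(c, d) = c + d + c*d (g(c, d) = (c*d + d) + c = (d + c*d) + c = c + d + c*d)
g(-6*(1 - 7), √(23 + 25/52)) - 1*(-6159) = (-6*(1 - 7) + √(23 + 25/52) + (-6*(1 - 7))*√(23 + 25/52)) - 1*(-6159) = (-6*(-6) + √(23 + 25*(1/52)) + (-6*(-6))*√(23 + 25*(1/52))) + 6159 = (36 + √(23 + 25/52) + 36*√(23 + 25/52)) + 6159 = (36 + √(1221/52) + 36*√(1221/52)) + 6159 = (36 + √15873/26 + 36*(√15873/26)) + 6159 = (36 + √15873/26 + 18*√15873/13) + 6159 = (36 + 37*√15873/26) + 6159 = 6195 + 37*√15873/26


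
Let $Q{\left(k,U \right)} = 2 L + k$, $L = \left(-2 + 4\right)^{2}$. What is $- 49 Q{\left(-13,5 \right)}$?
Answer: $245$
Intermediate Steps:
$L = 4$ ($L = 2^{2} = 4$)
$Q{\left(k,U \right)} = 8 + k$ ($Q{\left(k,U \right)} = 2 \cdot 4 + k = 8 + k$)
$- 49 Q{\left(-13,5 \right)} = - 49 \left(8 - 13\right) = \left(-49\right) \left(-5\right) = 245$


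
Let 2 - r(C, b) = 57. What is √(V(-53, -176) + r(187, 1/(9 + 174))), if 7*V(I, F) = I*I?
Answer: 2*√4242/7 ≈ 18.609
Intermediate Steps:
r(C, b) = -55 (r(C, b) = 2 - 1*57 = 2 - 57 = -55)
V(I, F) = I²/7 (V(I, F) = (I*I)/7 = I²/7)
√(V(-53, -176) + r(187, 1/(9 + 174))) = √((⅐)*(-53)² - 55) = √((⅐)*2809 - 55) = √(2809/7 - 55) = √(2424/7) = 2*√4242/7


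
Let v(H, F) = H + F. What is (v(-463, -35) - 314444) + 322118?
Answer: 7176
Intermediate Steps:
v(H, F) = F + H
(v(-463, -35) - 314444) + 322118 = ((-35 - 463) - 314444) + 322118 = (-498 - 314444) + 322118 = -314942 + 322118 = 7176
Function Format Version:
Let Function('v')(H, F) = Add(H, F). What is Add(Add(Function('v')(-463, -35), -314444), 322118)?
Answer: 7176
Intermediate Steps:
Function('v')(H, F) = Add(F, H)
Add(Add(Function('v')(-463, -35), -314444), 322118) = Add(Add(Add(-35, -463), -314444), 322118) = Add(Add(-498, -314444), 322118) = Add(-314942, 322118) = 7176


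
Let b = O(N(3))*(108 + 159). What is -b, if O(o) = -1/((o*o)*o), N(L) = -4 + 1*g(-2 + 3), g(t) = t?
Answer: -89/9 ≈ -9.8889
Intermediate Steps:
N(L) = -3 (N(L) = -4 + 1*(-2 + 3) = -4 + 1*1 = -4 + 1 = -3)
O(o) = -1/o³ (O(o) = -1/(o²*o) = -1/(o³) = -1/o³)
b = 89/9 (b = (-1/(-3)³)*(108 + 159) = -1*(-1/27)*267 = (1/27)*267 = 89/9 ≈ 9.8889)
-b = -1*89/9 = -89/9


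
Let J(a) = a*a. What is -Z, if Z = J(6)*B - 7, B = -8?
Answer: 295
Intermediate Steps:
J(a) = a²
Z = -295 (Z = 6²*(-8) - 7 = 36*(-8) - 7 = -288 - 7 = -295)
-Z = -1*(-295) = 295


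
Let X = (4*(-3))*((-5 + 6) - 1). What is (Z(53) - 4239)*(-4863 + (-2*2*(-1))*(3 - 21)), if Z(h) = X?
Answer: 20919465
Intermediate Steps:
X = 0 (X = -12*(1 - 1) = -12*0 = 0)
Z(h) = 0
(Z(53) - 4239)*(-4863 + (-2*2*(-1))*(3 - 21)) = (0 - 4239)*(-4863 + (-2*2*(-1))*(3 - 21)) = -4239*(-4863 - 4*(-1)*(-18)) = -4239*(-4863 + 4*(-18)) = -4239*(-4863 - 72) = -4239*(-4935) = 20919465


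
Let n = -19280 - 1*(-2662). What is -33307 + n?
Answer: -49925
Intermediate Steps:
n = -16618 (n = -19280 + 2662 = -16618)
-33307 + n = -33307 - 16618 = -49925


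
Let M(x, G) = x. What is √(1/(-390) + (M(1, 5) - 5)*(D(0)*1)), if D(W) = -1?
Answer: √608010/390 ≈ 1.9994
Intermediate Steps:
√(1/(-390) + (M(1, 5) - 5)*(D(0)*1)) = √(1/(-390) + (1 - 5)*(-1*1)) = √(-1/390 - 4*(-1)) = √(-1/390 + 4) = √(1559/390) = √608010/390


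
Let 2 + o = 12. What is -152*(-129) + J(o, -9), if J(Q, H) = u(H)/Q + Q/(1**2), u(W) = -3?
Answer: 196177/10 ≈ 19618.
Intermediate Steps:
o = 10 (o = -2 + 12 = 10)
J(Q, H) = Q - 3/Q (J(Q, H) = -3/Q + Q/(1**2) = -3/Q + Q/1 = -3/Q + Q*1 = -3/Q + Q = Q - 3/Q)
-152*(-129) + J(o, -9) = -152*(-129) + (10 - 3/10) = 19608 + (10 - 3*1/10) = 19608 + (10 - 3/10) = 19608 + 97/10 = 196177/10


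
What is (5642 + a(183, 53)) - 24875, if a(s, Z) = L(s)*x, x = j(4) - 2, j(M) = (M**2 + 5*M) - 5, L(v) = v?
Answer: -13926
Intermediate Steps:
j(M) = -5 + M**2 + 5*M
x = 29 (x = (-5 + 4**2 + 5*4) - 2 = (-5 + 16 + 20) - 2 = 31 - 2 = 29)
a(s, Z) = 29*s (a(s, Z) = s*29 = 29*s)
(5642 + a(183, 53)) - 24875 = (5642 + 29*183) - 24875 = (5642 + 5307) - 24875 = 10949 - 24875 = -13926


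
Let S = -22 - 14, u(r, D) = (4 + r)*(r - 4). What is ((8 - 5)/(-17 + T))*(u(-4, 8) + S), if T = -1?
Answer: 6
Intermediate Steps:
u(r, D) = (-4 + r)*(4 + r) (u(r, D) = (4 + r)*(-4 + r) = (-4 + r)*(4 + r))
S = -36
((8 - 5)/(-17 + T))*(u(-4, 8) + S) = ((8 - 5)/(-17 - 1))*((-16 + (-4)²) - 36) = (3/(-18))*((-16 + 16) - 36) = (3*(-1/18))*(0 - 36) = -⅙*(-36) = 6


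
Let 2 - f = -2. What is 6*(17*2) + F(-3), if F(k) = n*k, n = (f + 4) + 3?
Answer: 171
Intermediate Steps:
f = 4 (f = 2 - 1*(-2) = 2 + 2 = 4)
n = 11 (n = (4 + 4) + 3 = 8 + 3 = 11)
F(k) = 11*k
6*(17*2) + F(-3) = 6*(17*2) + 11*(-3) = 6*34 - 33 = 204 - 33 = 171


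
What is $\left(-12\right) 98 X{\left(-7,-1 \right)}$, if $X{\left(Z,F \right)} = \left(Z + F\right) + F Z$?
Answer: $1176$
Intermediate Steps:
$X{\left(Z,F \right)} = F + Z + F Z$ ($X{\left(Z,F \right)} = \left(F + Z\right) + F Z = F + Z + F Z$)
$\left(-12\right) 98 X{\left(-7,-1 \right)} = \left(-12\right) 98 \left(-1 - 7 - -7\right) = - 1176 \left(-1 - 7 + 7\right) = \left(-1176\right) \left(-1\right) = 1176$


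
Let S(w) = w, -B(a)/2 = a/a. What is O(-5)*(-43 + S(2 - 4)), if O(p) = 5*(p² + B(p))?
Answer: -5175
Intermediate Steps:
B(a) = -2 (B(a) = -2*a/a = -2*1 = -2)
O(p) = -10 + 5*p² (O(p) = 5*(p² - 2) = 5*(-2 + p²) = -10 + 5*p²)
O(-5)*(-43 + S(2 - 4)) = (-10 + 5*(-5)²)*(-43 + (2 - 4)) = (-10 + 5*25)*(-43 - 2) = (-10 + 125)*(-45) = 115*(-45) = -5175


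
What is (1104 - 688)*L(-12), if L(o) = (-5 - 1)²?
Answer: 14976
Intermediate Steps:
L(o) = 36 (L(o) = (-6)² = 36)
(1104 - 688)*L(-12) = (1104 - 688)*36 = 416*36 = 14976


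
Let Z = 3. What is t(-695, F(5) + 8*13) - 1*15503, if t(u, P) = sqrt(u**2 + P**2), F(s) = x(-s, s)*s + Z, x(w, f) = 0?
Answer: -15503 + sqrt(494474) ≈ -14800.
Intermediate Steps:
F(s) = 3 (F(s) = 0*s + 3 = 0 + 3 = 3)
t(u, P) = sqrt(P**2 + u**2)
t(-695, F(5) + 8*13) - 1*15503 = sqrt((3 + 8*13)**2 + (-695)**2) - 1*15503 = sqrt((3 + 104)**2 + 483025) - 15503 = sqrt(107**2 + 483025) - 15503 = sqrt(11449 + 483025) - 15503 = sqrt(494474) - 15503 = -15503 + sqrt(494474)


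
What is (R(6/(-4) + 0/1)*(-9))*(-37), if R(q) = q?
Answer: -999/2 ≈ -499.50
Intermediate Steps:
(R(6/(-4) + 0/1)*(-9))*(-37) = ((6/(-4) + 0/1)*(-9))*(-37) = ((6*(-¼) + 0*1)*(-9))*(-37) = ((-3/2 + 0)*(-9))*(-37) = -3/2*(-9)*(-37) = (27/2)*(-37) = -999/2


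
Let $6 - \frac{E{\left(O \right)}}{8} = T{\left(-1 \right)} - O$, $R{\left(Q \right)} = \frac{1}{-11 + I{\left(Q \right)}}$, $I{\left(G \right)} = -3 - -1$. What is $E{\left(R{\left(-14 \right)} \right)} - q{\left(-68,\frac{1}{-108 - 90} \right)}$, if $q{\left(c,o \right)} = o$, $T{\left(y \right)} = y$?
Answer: $\frac{142573}{2574} \approx 55.39$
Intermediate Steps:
$I{\left(G \right)} = -2$ ($I{\left(G \right)} = -3 + 1 = -2$)
$R{\left(Q \right)} = - \frac{1}{13}$ ($R{\left(Q \right)} = \frac{1}{-11 - 2} = \frac{1}{-13} = - \frac{1}{13}$)
$E{\left(O \right)} = 56 + 8 O$ ($E{\left(O \right)} = 48 - 8 \left(-1 - O\right) = 48 + \left(8 + 8 O\right) = 56 + 8 O$)
$E{\left(R{\left(-14 \right)} \right)} - q{\left(-68,\frac{1}{-108 - 90} \right)} = \left(56 + 8 \left(- \frac{1}{13}\right)\right) - \frac{1}{-108 - 90} = \left(56 - \frac{8}{13}\right) - \frac{1}{-198} = \frac{720}{13} - - \frac{1}{198} = \frac{720}{13} + \frac{1}{198} = \frac{142573}{2574}$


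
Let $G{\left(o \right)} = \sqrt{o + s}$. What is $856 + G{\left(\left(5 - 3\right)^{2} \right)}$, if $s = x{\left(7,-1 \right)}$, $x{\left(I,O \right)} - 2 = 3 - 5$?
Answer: $858$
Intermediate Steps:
$x{\left(I,O \right)} = 0$ ($x{\left(I,O \right)} = 2 + \left(3 - 5\right) = 2 - 2 = 0$)
$s = 0$
$G{\left(o \right)} = \sqrt{o}$ ($G{\left(o \right)} = \sqrt{o + 0} = \sqrt{o}$)
$856 + G{\left(\left(5 - 3\right)^{2} \right)} = 856 + \sqrt{\left(5 - 3\right)^{2}} = 856 + \sqrt{2^{2}} = 856 + \sqrt{4} = 856 + 2 = 858$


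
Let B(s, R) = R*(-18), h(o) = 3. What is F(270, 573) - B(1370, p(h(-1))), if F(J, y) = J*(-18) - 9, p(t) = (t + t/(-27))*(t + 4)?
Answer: -4505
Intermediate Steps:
p(t) = 26*t*(4 + t)/27 (p(t) = (t + t*(-1/27))*(4 + t) = (t - t/27)*(4 + t) = (26*t/27)*(4 + t) = 26*t*(4 + t)/27)
F(J, y) = -9 - 18*J (F(J, y) = -18*J - 9 = -9 - 18*J)
B(s, R) = -18*R
F(270, 573) - B(1370, p(h(-1))) = (-9 - 18*270) - (-18)*(26/27)*3*(4 + 3) = (-9 - 4860) - (-18)*(26/27)*3*7 = -4869 - (-18)*182/9 = -4869 - 1*(-364) = -4869 + 364 = -4505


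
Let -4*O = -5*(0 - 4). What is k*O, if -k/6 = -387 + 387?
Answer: 0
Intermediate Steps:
O = -5 (O = -(-5)*(0 - 4)/4 = -(-5)*(-4)/4 = -1/4*20 = -5)
k = 0 (k = -6*(-387 + 387) = -6*0 = 0)
k*O = 0*(-5) = 0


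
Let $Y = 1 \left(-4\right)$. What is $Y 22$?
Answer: $-88$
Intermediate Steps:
$Y = -4$
$Y 22 = \left(-4\right) 22 = -88$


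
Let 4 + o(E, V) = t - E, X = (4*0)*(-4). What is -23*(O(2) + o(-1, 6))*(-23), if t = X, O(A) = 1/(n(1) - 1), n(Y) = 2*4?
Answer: -10580/7 ≈ -1511.4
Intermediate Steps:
n(Y) = 8
O(A) = ⅐ (O(A) = 1/(8 - 1) = 1/7 = ⅐)
X = 0 (X = 0*(-4) = 0)
t = 0
o(E, V) = -4 - E (o(E, V) = -4 + (0 - E) = -4 - E)
-23*(O(2) + o(-1, 6))*(-23) = -23*(⅐ + (-4 - 1*(-1)))*(-23) = -23*(⅐ + (-4 + 1))*(-23) = -23*(⅐ - 3)*(-23) = -23*(-20/7)*(-23) = (460/7)*(-23) = -10580/7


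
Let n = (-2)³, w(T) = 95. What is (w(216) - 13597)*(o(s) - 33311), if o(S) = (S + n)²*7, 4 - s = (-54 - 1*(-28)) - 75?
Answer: -439517104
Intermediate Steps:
n = -8
s = 105 (s = 4 - ((-54 - 1*(-28)) - 75) = 4 - ((-54 + 28) - 75) = 4 - (-26 - 75) = 4 - 1*(-101) = 4 + 101 = 105)
o(S) = 7*(-8 + S)² (o(S) = (S - 8)²*7 = (-8 + S)²*7 = 7*(-8 + S)²)
(w(216) - 13597)*(o(s) - 33311) = (95 - 13597)*(7*(-8 + 105)² - 33311) = -13502*(7*97² - 33311) = -13502*(7*9409 - 33311) = -13502*(65863 - 33311) = -13502*32552 = -439517104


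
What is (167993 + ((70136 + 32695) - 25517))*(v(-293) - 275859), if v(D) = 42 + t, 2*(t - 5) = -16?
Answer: -67660576740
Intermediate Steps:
t = -3 (t = 5 + (1/2)*(-16) = 5 - 8 = -3)
v(D) = 39 (v(D) = 42 - 3 = 39)
(167993 + ((70136 + 32695) - 25517))*(v(-293) - 275859) = (167993 + ((70136 + 32695) - 25517))*(39 - 275859) = (167993 + (102831 - 25517))*(-275820) = (167993 + 77314)*(-275820) = 245307*(-275820) = -67660576740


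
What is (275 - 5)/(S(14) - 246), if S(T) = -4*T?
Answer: -135/151 ≈ -0.89404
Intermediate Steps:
(275 - 5)/(S(14) - 246) = (275 - 5)/(-4*14 - 246) = 270/(-56 - 246) = 270/(-302) = 270*(-1/302) = -135/151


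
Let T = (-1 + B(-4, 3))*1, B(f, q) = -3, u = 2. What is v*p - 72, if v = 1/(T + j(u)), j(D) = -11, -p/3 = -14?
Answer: -374/5 ≈ -74.800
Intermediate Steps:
p = 42 (p = -3*(-14) = 42)
T = -4 (T = (-1 - 3)*1 = -4*1 = -4)
v = -1/15 (v = 1/(-4 - 11) = 1/(-15) = -1/15 ≈ -0.066667)
v*p - 72 = -1/15*42 - 72 = -14/5 - 72 = -374/5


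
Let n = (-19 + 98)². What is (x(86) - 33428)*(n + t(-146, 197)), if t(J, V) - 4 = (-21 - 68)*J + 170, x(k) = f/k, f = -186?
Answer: -27900379273/43 ≈ -6.4885e+8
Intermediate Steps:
n = 6241 (n = 79² = 6241)
x(k) = -186/k
t(J, V) = 174 - 89*J (t(J, V) = 4 + ((-21 - 68)*J + 170) = 4 + (-89*J + 170) = 4 + (170 - 89*J) = 174 - 89*J)
(x(86) - 33428)*(n + t(-146, 197)) = (-186/86 - 33428)*(6241 + (174 - 89*(-146))) = (-186*1/86 - 33428)*(6241 + (174 + 12994)) = (-93/43 - 33428)*(6241 + 13168) = -1437497/43*19409 = -27900379273/43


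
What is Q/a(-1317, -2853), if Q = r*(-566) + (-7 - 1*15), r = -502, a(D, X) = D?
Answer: -284110/1317 ≈ -215.73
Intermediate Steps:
Q = 284110 (Q = -502*(-566) + (-7 - 1*15) = 284132 + (-7 - 15) = 284132 - 22 = 284110)
Q/a(-1317, -2853) = 284110/(-1317) = 284110*(-1/1317) = -284110/1317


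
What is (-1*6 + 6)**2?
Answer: 0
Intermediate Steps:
(-1*6 + 6)**2 = (-6 + 6)**2 = 0**2 = 0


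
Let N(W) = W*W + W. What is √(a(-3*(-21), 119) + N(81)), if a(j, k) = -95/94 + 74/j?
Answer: √25882360910/1974 ≈ 81.500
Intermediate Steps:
N(W) = W + W² (N(W) = W² + W = W + W²)
a(j, k) = -95/94 + 74/j (a(j, k) = -95*1/94 + 74/j = -95/94 + 74/j)
√(a(-3*(-21), 119) + N(81)) = √((-95/94 + 74/((-3*(-21)))) + 81*(1 + 81)) = √((-95/94 + 74/63) + 81*82) = √((-95/94 + 74*(1/63)) + 6642) = √((-95/94 + 74/63) + 6642) = √(971/5922 + 6642) = √(39334895/5922) = √25882360910/1974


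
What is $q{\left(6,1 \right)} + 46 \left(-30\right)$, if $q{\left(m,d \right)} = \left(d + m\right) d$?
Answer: $-1373$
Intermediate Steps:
$q{\left(m,d \right)} = d \left(d + m\right)$
$q{\left(6,1 \right)} + 46 \left(-30\right) = 1 \left(1 + 6\right) + 46 \left(-30\right) = 1 \cdot 7 - 1380 = 7 - 1380 = -1373$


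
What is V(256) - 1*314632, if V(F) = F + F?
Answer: -314120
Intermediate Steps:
V(F) = 2*F
V(256) - 1*314632 = 2*256 - 1*314632 = 512 - 314632 = -314120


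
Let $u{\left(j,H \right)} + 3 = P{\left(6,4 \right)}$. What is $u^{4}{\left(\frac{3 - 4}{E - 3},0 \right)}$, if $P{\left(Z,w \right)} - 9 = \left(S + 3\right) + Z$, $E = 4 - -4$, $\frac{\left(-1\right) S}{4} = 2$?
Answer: $2401$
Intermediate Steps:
$S = -8$ ($S = \left(-4\right) 2 = -8$)
$E = 8$ ($E = 4 + 4 = 8$)
$P{\left(Z,w \right)} = 4 + Z$ ($P{\left(Z,w \right)} = 9 + \left(\left(-8 + 3\right) + Z\right) = 9 + \left(-5 + Z\right) = 4 + Z$)
$u{\left(j,H \right)} = 7$ ($u{\left(j,H \right)} = -3 + \left(4 + 6\right) = -3 + 10 = 7$)
$u^{4}{\left(\frac{3 - 4}{E - 3},0 \right)} = 7^{4} = 2401$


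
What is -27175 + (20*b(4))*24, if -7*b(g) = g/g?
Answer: -190705/7 ≈ -27244.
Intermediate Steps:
b(g) = -⅐ (b(g) = -g/(7*g) = -⅐*1 = -⅐)
-27175 + (20*b(4))*24 = -27175 + (20*(-⅐))*24 = -27175 - 20/7*24 = -27175 - 480/7 = -190705/7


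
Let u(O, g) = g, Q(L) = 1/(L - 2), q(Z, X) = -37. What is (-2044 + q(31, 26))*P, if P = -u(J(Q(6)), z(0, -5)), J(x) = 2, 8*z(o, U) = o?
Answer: 0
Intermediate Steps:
z(o, U) = o/8
Q(L) = 1/(-2 + L)
P = 0 (P = -0/8 = -1*0 = 0)
(-2044 + q(31, 26))*P = (-2044 - 37)*0 = -2081*0 = 0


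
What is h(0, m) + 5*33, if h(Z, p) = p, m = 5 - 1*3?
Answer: 167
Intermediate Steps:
m = 2 (m = 5 - 3 = 2)
h(0, m) + 5*33 = 2 + 5*33 = 2 + 165 = 167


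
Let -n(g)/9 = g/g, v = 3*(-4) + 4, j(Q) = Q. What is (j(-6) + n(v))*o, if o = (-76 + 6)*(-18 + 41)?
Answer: 24150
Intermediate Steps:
v = -8 (v = -12 + 4 = -8)
o = -1610 (o = -70*23 = -1610)
n(g) = -9 (n(g) = -9*g/g = -9*1 = -9)
(j(-6) + n(v))*o = (-6 - 9)*(-1610) = -15*(-1610) = 24150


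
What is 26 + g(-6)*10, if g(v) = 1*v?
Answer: -34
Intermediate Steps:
g(v) = v
26 + g(-6)*10 = 26 - 6*10 = 26 - 60 = -34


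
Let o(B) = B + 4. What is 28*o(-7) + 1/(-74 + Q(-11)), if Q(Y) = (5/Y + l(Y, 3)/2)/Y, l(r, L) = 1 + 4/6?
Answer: -4515642/53749 ≈ -84.014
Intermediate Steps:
o(B) = 4 + B
l(r, L) = 5/3 (l(r, L) = 1 + 4*(⅙) = 1 + ⅔ = 5/3)
Q(Y) = (⅚ + 5/Y)/Y (Q(Y) = (5/Y + (5/3)/2)/Y = (5/Y + (5/3)*(½))/Y = (5/Y + ⅚)/Y = (⅚ + 5/Y)/Y)
28*o(-7) + 1/(-74 + Q(-11)) = 28*(4 - 7) + 1/(-74 + (⅚)*(6 - 11)/(-11)²) = 28*(-3) + 1/(-74 + (⅚)*(1/121)*(-5)) = -84 + 1/(-74 - 25/726) = -84 + 1/(-53749/726) = -84 - 726/53749 = -4515642/53749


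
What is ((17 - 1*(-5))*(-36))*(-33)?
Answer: 26136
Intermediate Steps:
((17 - 1*(-5))*(-36))*(-33) = ((17 + 5)*(-36))*(-33) = (22*(-36))*(-33) = -792*(-33) = 26136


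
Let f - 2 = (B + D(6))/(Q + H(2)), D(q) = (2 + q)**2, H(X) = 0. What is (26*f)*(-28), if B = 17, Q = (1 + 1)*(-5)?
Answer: 22204/5 ≈ 4440.8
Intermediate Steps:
Q = -10 (Q = 2*(-5) = -10)
f = -61/10 (f = 2 + (17 + (2 + 6)**2)/(-10 + 0) = 2 + (17 + 8**2)/(-10) = 2 + (17 + 64)*(-1/10) = 2 + 81*(-1/10) = 2 - 81/10 = -61/10 ≈ -6.1000)
(26*f)*(-28) = (26*(-61/10))*(-28) = -793/5*(-28) = 22204/5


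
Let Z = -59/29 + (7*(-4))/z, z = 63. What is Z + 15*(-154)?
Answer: -603557/261 ≈ -2312.5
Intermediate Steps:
Z = -647/261 (Z = -59/29 + (7*(-4))/63 = -59*1/29 - 28*1/63 = -59/29 - 4/9 = -647/261 ≈ -2.4789)
Z + 15*(-154) = -647/261 + 15*(-154) = -647/261 - 2310 = -603557/261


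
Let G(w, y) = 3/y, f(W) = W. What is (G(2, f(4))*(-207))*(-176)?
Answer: 27324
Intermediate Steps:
(G(2, f(4))*(-207))*(-176) = ((3/4)*(-207))*(-176) = -621/4*(-176) = 27324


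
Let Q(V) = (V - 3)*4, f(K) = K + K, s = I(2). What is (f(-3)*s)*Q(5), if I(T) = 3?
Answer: -144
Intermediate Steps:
s = 3
f(K) = 2*K
Q(V) = -12 + 4*V (Q(V) = (-3 + V)*4 = -12 + 4*V)
(f(-3)*s)*Q(5) = ((2*(-3))*3)*(-12 + 4*5) = (-6*3)*(-12 + 20) = -18*8 = -144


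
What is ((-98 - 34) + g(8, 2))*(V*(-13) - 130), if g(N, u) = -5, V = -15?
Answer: -8905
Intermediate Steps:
((-98 - 34) + g(8, 2))*(V*(-13) - 130) = ((-98 - 34) - 5)*(-15*(-13) - 130) = (-132 - 5)*(195 - 130) = -137*65 = -8905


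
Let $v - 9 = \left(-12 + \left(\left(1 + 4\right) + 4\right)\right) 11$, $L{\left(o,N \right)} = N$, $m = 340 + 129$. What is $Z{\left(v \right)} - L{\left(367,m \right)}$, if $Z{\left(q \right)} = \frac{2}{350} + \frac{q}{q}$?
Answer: $- \frac{81899}{175} \approx -467.99$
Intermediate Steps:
$m = 469$
$v = -24$ ($v = 9 + \left(-12 + \left(\left(1 + 4\right) + 4\right)\right) 11 = 9 + \left(-12 + \left(5 + 4\right)\right) 11 = 9 + \left(-12 + 9\right) 11 = 9 - 33 = -24$)
$Z{\left(q \right)} = \frac{176}{175}$ ($Z{\left(q \right)} = 2 \cdot \frac{1}{350} + 1 = \frac{1}{175} + 1 = \frac{176}{175}$)
$Z{\left(v \right)} - L{\left(367,m \right)} = \frac{176}{175} - 469 = - \frac{81899}{175}$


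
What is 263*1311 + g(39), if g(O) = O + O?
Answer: 344871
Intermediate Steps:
g(O) = 2*O
263*1311 + g(39) = 263*1311 + 2*39 = 344793 + 78 = 344871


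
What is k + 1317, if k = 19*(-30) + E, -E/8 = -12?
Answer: 843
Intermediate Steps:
E = 96 (E = -8*(-12) = 96)
k = -474 (k = 19*(-30) + 96 = -570 + 96 = -474)
k + 1317 = -474 + 1317 = 843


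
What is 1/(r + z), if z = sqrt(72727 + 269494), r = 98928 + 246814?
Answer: 345742/119537188343 - sqrt(342221)/119537188343 ≈ 2.8874e-6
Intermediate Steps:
r = 345742
z = sqrt(342221) ≈ 585.00
1/(r + z) = 1/(345742 + sqrt(342221))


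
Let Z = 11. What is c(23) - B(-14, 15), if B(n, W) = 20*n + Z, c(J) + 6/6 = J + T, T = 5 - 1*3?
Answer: 293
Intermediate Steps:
T = 2 (T = 5 - 3 = 2)
c(J) = 1 + J (c(J) = -1 + (J + 2) = -1 + (2 + J) = 1 + J)
B(n, W) = 11 + 20*n (B(n, W) = 20*n + 11 = 11 + 20*n)
c(23) - B(-14, 15) = (1 + 23) - (11 + 20*(-14)) = 24 - (11 - 280) = 24 - 1*(-269) = 24 + 269 = 293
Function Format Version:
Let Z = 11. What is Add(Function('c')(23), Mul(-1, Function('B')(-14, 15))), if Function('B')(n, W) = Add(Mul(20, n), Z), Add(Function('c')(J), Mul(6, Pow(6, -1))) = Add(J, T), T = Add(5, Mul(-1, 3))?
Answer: 293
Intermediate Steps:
T = 2 (T = Add(5, -3) = 2)
Function('c')(J) = Add(1, J) (Function('c')(J) = Add(-1, Add(J, 2)) = Add(-1, Add(2, J)) = Add(1, J))
Function('B')(n, W) = Add(11, Mul(20, n)) (Function('B')(n, W) = Add(Mul(20, n), 11) = Add(11, Mul(20, n)))
Add(Function('c')(23), Mul(-1, Function('B')(-14, 15))) = Add(Add(1, 23), Mul(-1, Add(11, Mul(20, -14)))) = Add(24, Mul(-1, Add(11, -280))) = Add(24, Mul(-1, -269)) = Add(24, 269) = 293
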